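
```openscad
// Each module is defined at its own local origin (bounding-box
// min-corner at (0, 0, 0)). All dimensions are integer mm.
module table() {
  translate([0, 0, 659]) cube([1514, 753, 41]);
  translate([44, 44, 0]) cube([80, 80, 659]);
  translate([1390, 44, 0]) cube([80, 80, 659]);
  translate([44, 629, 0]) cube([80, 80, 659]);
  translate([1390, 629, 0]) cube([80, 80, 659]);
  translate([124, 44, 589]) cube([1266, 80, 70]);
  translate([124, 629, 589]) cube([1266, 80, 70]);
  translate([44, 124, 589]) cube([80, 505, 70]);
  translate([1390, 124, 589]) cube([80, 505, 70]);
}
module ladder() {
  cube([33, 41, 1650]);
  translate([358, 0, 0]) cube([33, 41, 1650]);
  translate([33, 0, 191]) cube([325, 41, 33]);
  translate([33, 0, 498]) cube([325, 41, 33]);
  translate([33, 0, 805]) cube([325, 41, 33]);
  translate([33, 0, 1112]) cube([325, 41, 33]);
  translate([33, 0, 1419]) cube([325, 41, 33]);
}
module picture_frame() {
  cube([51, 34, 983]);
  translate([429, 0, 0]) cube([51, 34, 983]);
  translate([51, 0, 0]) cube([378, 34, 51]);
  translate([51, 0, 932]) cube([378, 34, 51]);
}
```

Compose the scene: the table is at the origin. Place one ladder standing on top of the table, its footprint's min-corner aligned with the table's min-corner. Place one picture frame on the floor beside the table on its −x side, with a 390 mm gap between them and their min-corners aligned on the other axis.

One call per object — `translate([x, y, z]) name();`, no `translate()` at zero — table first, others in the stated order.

table();
translate([0, 0, 700]) ladder();
translate([-870, 0, 0]) picture_frame();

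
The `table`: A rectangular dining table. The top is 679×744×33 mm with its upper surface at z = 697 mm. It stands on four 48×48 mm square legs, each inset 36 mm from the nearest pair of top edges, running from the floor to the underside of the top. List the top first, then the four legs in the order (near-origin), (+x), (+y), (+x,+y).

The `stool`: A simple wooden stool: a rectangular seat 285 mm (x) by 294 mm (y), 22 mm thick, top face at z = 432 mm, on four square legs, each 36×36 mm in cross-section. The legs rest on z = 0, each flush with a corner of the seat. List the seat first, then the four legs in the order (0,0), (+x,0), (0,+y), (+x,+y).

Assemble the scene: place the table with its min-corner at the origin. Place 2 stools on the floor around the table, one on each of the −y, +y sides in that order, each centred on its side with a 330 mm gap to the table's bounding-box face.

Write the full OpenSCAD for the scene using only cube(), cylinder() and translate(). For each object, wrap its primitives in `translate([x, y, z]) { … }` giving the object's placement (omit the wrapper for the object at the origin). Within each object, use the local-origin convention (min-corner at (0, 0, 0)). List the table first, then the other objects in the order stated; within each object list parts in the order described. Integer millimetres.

translate([0, 0, 664]) cube([679, 744, 33]);
translate([36, 36, 0]) cube([48, 48, 664]);
translate([595, 36, 0]) cube([48, 48, 664]);
translate([36, 660, 0]) cube([48, 48, 664]);
translate([595, 660, 0]) cube([48, 48, 664]);
translate([197, -624, 0]) {
  translate([0, 0, 410]) cube([285, 294, 22]);
  cube([36, 36, 410]);
  translate([249, 0, 0]) cube([36, 36, 410]);
  translate([0, 258, 0]) cube([36, 36, 410]);
  translate([249, 258, 0]) cube([36, 36, 410]);
}
translate([197, 1074, 0]) {
  translate([0, 0, 410]) cube([285, 294, 22]);
  cube([36, 36, 410]);
  translate([249, 0, 0]) cube([36, 36, 410]);
  translate([0, 258, 0]) cube([36, 36, 410]);
  translate([249, 258, 0]) cube([36, 36, 410]);
}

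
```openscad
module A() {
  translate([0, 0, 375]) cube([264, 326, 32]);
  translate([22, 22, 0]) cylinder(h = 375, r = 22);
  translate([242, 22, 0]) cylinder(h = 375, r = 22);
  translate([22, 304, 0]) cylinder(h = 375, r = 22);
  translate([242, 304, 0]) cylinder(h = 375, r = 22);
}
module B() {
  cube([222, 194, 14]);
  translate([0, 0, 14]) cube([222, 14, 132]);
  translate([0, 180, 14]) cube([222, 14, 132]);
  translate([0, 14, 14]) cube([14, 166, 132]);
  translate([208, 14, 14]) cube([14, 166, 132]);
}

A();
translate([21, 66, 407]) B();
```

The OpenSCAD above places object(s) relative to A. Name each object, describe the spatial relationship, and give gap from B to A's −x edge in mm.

A is a stool. B is an open box. The open box is on top of the stool, centred. The gap from the open box to the stool's −x edge is 21 mm.

The open box's min-x is at 21; the stool's min-x is 0; gap = 21 mm.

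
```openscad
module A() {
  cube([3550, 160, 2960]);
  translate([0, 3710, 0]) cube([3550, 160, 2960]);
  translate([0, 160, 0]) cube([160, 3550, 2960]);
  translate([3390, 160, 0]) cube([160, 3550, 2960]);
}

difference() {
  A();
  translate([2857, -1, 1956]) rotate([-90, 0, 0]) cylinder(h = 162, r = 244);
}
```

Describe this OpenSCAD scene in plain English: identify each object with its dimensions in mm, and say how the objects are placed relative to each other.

A is the wall frame of a small rectangular building: four walls, each 2960 mm tall and 160 mm thick, enclosing a footprint 3550 mm (x) by 3870 mm (y) outside-to-outside, with no floor or roof. The front and back walls (the −y and +y sides) span the full width; the two side walls fit between them.

The house frame has a circular hole of radius 244 mm through its front wall, centred at (x = 2857, z = 1956).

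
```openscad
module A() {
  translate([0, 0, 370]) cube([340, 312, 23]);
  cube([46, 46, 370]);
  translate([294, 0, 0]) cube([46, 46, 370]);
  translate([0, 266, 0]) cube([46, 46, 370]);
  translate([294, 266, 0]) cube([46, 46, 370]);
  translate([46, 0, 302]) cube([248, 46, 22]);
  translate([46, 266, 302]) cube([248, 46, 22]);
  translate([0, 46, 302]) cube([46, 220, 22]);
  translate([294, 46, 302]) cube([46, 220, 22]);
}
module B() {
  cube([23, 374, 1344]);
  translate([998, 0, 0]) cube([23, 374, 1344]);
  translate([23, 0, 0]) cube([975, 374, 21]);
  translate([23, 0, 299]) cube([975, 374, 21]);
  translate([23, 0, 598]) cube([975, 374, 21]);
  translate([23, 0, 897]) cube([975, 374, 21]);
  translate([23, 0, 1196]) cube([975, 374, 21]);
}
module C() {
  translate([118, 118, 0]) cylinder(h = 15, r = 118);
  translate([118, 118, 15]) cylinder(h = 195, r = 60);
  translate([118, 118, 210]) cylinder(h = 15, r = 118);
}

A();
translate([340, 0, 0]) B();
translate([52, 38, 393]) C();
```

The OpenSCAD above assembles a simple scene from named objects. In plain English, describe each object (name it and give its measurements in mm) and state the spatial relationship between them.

A is a simple wooden stool: a rectangular seat 340 mm (x) by 312 mm (y), 23 mm thick, top face at z = 393 mm, on four square legs, each 46×46 mm in cross-section. The legs rest on z = 0, each flush with a corner of the seat. Four stretchers, 46 mm wide and 22 mm tall, connect adjacent legs with their undersides at z = 302 mm, each running between the inner faces of the legs it joins and aligned with the legs' outer faces on the other axis.

B is an open bookshelf. Two side panels, each 23 mm thick, 374 mm deep and 1344 mm tall, stand 1021 mm apart (outside-to-outside). Between them sit 5 shelves, each 21 mm thick and 374 mm deep, spanning the full gap between the sides. The bottom shelf rests on the floor (its underside at z = 0) and the clear gap between one shelf's top and the next shelf's underside is 278 mm.

C is a spool: two coaxial disc flanges of radius 118 mm and thickness 15 mm, joined by a core cylinder of radius 60 mm and height 195 mm. The lower flange rests on z = 0 and the three cylinders share a vertical axis.

The bookshelf is against the stool's +x side, with their −y faces flush. The spool is on top of the stool, centred.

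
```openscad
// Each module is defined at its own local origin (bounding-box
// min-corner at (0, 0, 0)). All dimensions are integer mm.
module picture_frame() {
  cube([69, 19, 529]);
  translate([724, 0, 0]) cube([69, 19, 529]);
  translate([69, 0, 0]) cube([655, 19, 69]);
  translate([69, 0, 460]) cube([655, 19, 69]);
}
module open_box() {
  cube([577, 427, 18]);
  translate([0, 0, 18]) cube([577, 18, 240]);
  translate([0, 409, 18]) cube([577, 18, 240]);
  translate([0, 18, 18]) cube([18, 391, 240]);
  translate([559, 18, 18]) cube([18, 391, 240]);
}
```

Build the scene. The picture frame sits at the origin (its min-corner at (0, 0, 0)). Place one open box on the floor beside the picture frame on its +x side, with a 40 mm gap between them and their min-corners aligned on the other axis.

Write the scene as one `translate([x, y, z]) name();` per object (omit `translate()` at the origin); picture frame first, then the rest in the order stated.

picture_frame();
translate([833, 0, 0]) open_box();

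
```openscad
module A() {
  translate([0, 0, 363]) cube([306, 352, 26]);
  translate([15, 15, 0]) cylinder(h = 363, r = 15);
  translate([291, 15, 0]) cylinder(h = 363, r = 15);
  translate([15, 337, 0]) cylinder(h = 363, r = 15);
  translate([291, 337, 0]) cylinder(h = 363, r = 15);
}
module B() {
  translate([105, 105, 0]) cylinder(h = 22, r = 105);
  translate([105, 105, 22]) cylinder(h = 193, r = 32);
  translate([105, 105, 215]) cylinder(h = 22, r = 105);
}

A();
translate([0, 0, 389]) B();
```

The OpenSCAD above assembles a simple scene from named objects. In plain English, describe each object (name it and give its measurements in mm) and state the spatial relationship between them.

A is a four-legged stool. The seat is 306×352 mm, 26 mm thick, top at z = 389 mm. It stands on four round legs, each 30 mm in diameter, from z = 0 to the seat underside, each leg's axis is inset half a diameter from the nearest pair of seat edges (so the leg's bounding box is flush with the corner).

B is a spool: two coaxial disc flanges of radius 105 mm and thickness 22 mm, joined by a core cylinder of radius 32 mm and height 193 mm. The lower flange rests on z = 0 and the three cylinders share a vertical axis.

The spool is on top of the stool.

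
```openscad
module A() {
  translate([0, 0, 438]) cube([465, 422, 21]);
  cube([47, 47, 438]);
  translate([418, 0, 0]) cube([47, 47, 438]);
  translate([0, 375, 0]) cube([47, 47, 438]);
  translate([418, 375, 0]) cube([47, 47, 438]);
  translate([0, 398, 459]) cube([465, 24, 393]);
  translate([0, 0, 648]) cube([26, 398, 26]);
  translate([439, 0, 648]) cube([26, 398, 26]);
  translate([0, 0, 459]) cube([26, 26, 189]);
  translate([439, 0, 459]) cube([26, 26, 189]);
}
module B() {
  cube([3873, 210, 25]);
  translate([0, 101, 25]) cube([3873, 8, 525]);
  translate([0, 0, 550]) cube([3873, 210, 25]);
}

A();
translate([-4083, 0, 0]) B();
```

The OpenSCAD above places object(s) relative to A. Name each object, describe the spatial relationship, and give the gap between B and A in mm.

A is a chair. B is an I-beam. The I-beam is on the floor beside the chair on its −x side. The gap between the I-beam and the chair is 210 mm.

The I-beam's nearest face is 210 mm from the chair's −x face.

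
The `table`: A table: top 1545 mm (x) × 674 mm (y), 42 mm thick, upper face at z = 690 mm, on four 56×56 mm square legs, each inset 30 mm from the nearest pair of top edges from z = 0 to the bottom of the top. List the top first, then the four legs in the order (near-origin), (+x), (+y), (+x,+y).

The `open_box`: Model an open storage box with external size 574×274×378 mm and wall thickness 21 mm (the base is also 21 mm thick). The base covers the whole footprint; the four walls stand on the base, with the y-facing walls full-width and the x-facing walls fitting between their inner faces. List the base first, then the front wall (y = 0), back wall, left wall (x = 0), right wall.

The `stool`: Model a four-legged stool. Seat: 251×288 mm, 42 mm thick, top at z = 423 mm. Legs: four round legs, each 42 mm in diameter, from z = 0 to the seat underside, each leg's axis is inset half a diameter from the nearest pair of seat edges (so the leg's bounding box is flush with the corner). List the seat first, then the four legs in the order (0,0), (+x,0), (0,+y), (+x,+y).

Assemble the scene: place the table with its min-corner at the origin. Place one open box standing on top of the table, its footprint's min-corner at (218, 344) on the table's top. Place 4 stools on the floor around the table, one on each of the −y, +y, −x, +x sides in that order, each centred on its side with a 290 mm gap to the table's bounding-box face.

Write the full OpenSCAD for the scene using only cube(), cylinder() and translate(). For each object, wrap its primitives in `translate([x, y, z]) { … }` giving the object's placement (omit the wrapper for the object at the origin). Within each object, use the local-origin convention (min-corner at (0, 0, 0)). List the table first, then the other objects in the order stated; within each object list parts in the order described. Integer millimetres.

translate([0, 0, 648]) cube([1545, 674, 42]);
translate([30, 30, 0]) cube([56, 56, 648]);
translate([1459, 30, 0]) cube([56, 56, 648]);
translate([30, 588, 0]) cube([56, 56, 648]);
translate([1459, 588, 0]) cube([56, 56, 648]);
translate([218, 344, 690]) {
  cube([574, 274, 21]);
  translate([0, 0, 21]) cube([574, 21, 357]);
  translate([0, 253, 21]) cube([574, 21, 357]);
  translate([0, 21, 21]) cube([21, 232, 357]);
  translate([553, 21, 21]) cube([21, 232, 357]);
}
translate([647, -578, 0]) {
  translate([0, 0, 381]) cube([251, 288, 42]);
  translate([21, 21, 0]) cylinder(h = 381, r = 21);
  translate([230, 21, 0]) cylinder(h = 381, r = 21);
  translate([21, 267, 0]) cylinder(h = 381, r = 21);
  translate([230, 267, 0]) cylinder(h = 381, r = 21);
}
translate([647, 964, 0]) {
  translate([0, 0, 381]) cube([251, 288, 42]);
  translate([21, 21, 0]) cylinder(h = 381, r = 21);
  translate([230, 21, 0]) cylinder(h = 381, r = 21);
  translate([21, 267, 0]) cylinder(h = 381, r = 21);
  translate([230, 267, 0]) cylinder(h = 381, r = 21);
}
translate([-541, 193, 0]) {
  translate([0, 0, 381]) cube([251, 288, 42]);
  translate([21, 21, 0]) cylinder(h = 381, r = 21);
  translate([230, 21, 0]) cylinder(h = 381, r = 21);
  translate([21, 267, 0]) cylinder(h = 381, r = 21);
  translate([230, 267, 0]) cylinder(h = 381, r = 21);
}
translate([1835, 193, 0]) {
  translate([0, 0, 381]) cube([251, 288, 42]);
  translate([21, 21, 0]) cylinder(h = 381, r = 21);
  translate([230, 21, 0]) cylinder(h = 381, r = 21);
  translate([21, 267, 0]) cylinder(h = 381, r = 21);
  translate([230, 267, 0]) cylinder(h = 381, r = 21);
}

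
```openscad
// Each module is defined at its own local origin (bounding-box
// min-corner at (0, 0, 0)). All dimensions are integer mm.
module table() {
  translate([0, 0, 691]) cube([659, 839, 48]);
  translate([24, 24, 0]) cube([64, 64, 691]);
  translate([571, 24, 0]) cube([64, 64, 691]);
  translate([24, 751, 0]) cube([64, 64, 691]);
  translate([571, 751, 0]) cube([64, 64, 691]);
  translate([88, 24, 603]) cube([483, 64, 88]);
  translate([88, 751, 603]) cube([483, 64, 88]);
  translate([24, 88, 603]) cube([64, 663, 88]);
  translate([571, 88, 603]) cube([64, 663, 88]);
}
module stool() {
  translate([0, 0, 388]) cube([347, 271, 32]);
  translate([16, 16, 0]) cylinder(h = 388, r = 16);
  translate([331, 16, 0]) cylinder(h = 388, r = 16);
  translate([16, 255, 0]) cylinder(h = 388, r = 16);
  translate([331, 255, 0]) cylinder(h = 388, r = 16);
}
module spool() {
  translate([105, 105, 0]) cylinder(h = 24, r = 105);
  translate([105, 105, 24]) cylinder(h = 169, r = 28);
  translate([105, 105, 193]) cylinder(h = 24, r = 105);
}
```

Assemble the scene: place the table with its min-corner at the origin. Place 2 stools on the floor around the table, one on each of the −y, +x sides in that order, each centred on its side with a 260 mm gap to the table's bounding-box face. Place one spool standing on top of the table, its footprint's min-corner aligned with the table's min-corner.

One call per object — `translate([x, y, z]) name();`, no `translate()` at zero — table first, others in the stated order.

table();
translate([156, -531, 0]) stool();
translate([919, 284, 0]) stool();
translate([0, 0, 739]) spool();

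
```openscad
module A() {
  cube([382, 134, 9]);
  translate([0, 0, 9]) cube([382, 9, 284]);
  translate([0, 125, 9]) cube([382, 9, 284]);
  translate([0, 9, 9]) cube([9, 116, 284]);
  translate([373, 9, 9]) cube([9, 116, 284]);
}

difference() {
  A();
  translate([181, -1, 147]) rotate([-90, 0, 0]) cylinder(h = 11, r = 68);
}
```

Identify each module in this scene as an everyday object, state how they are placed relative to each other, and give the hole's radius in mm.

A is an open box. The open box has a circular hole through its front wall. The hole's radius is 68 mm.

The subtracted cylinder has r = 68 mm.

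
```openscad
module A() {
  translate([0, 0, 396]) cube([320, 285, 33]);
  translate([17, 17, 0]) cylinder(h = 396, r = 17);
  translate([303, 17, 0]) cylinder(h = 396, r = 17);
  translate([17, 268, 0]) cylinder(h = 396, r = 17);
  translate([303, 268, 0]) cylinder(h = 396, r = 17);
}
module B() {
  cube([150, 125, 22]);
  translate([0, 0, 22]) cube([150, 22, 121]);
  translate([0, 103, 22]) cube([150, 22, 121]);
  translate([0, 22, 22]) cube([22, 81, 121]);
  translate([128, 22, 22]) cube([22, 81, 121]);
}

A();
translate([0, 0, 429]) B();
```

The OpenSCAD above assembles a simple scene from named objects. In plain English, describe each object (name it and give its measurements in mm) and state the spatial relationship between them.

A is a four-legged stool. The seat is a 320×285×33 mm slab whose top surface is at z = 429 mm; four round legs, each 34 mm in diameter, run from the floor (z = 0) to the underside of the seat, each leg's axis is inset half a diameter from the nearest pair of seat edges (so the leg's bounding box is flush with the corner).

B is an open-topped rectangular box: outside dimensions 150×125×143 mm, with a uniform wall and base thickness of 22 mm. The base is a full 150×125 slab on the floor; four walls sit on top of the base. The front and back walls (the −y and +y sides) span the full width; the two side walls fit between them.

The open box is on top of the stool.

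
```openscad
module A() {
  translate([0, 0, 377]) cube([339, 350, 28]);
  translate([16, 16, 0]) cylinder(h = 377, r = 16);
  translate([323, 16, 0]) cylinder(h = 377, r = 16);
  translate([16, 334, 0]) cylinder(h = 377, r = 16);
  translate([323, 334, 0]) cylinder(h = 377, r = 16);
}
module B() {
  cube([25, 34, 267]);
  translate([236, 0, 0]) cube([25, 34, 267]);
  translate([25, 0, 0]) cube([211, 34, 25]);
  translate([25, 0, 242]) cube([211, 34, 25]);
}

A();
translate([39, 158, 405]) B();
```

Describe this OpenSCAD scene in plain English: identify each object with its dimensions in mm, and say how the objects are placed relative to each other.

A is a four-legged stool. The seat is 339×350 mm, 28 mm thick, top at z = 405 mm. It stands on four round legs, each 32 mm in diameter, from z = 0 to the seat underside, each leg's axis is inset half a diameter from the nearest pair of seat edges (so the leg's bounding box is flush with the corner).

B is a rectangular picture frame lying in the x–z plane (depth along y). The opening is 211 mm wide (x) by 217 mm tall (z), surrounded by a border 25 mm wide on all four sides. The frame is 34 mm deep and is made of two full-height vertical stiles with two horizontal rails fitted between them.

The picture frame is on top of the stool, centred.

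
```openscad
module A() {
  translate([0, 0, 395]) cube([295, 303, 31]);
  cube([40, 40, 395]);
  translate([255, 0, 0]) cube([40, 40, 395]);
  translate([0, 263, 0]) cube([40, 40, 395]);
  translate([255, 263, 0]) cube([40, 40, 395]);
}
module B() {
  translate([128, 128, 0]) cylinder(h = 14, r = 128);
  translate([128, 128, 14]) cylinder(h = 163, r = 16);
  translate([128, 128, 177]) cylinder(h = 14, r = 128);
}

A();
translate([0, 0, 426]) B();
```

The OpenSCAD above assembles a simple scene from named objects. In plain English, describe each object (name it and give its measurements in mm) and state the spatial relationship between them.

A is a four-legged stool. The seat is a 295×303×31 mm slab whose top surface is at z = 426 mm; four square legs, each 40×40 mm in cross-section, run from the floor (z = 0) to the underside of the seat, each flush with a corner of the seat.

B is a spool: two coaxial disc flanges of radius 128 mm and thickness 14 mm, joined by a core cylinder of radius 16 mm and height 163 mm. The lower flange rests on z = 0 and the three cylinders share a vertical axis.

The spool is on top of the stool.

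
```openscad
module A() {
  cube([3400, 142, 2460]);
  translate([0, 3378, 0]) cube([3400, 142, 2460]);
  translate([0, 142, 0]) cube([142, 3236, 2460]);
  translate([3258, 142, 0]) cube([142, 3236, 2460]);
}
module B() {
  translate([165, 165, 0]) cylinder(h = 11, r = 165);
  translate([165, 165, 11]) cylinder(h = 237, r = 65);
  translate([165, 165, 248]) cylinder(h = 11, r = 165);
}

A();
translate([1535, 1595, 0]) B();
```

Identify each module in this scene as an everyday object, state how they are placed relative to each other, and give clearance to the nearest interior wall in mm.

A is a house frame. B is a spool. The spool sits inside the house frame, centred. The clearance to the nearest interior wall is 1393 mm.

Clearances: x = 1393, y = 1453; minimum 1393 mm.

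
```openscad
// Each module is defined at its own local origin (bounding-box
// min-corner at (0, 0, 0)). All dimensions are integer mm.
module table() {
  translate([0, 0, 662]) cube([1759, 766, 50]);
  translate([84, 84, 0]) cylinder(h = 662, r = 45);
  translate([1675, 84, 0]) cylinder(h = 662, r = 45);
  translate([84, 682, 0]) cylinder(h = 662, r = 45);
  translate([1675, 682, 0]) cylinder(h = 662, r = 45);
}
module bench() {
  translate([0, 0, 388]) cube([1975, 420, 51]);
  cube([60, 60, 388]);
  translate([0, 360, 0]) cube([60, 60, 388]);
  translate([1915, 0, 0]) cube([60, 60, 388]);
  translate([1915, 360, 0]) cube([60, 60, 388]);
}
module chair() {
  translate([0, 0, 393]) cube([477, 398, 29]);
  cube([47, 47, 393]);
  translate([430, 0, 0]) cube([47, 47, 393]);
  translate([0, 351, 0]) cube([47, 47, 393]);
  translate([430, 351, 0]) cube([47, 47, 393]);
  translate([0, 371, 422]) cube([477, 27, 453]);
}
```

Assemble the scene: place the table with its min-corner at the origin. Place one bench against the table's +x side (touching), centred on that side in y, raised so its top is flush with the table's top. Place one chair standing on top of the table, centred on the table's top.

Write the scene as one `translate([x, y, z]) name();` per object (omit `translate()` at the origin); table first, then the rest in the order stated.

table();
translate([1759, 173, 273]) bench();
translate([641, 184, 712]) chair();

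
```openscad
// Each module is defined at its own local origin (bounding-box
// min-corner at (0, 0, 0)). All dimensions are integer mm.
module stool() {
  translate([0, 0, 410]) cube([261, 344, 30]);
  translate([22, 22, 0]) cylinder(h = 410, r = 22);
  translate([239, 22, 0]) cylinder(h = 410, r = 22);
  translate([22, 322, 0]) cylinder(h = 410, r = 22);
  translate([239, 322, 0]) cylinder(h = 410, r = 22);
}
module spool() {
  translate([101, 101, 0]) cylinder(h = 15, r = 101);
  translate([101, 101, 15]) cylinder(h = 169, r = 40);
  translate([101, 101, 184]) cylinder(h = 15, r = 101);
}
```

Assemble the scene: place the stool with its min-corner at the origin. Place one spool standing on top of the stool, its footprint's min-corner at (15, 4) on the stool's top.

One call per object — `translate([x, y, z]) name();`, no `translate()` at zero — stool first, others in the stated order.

stool();
translate([15, 4, 440]) spool();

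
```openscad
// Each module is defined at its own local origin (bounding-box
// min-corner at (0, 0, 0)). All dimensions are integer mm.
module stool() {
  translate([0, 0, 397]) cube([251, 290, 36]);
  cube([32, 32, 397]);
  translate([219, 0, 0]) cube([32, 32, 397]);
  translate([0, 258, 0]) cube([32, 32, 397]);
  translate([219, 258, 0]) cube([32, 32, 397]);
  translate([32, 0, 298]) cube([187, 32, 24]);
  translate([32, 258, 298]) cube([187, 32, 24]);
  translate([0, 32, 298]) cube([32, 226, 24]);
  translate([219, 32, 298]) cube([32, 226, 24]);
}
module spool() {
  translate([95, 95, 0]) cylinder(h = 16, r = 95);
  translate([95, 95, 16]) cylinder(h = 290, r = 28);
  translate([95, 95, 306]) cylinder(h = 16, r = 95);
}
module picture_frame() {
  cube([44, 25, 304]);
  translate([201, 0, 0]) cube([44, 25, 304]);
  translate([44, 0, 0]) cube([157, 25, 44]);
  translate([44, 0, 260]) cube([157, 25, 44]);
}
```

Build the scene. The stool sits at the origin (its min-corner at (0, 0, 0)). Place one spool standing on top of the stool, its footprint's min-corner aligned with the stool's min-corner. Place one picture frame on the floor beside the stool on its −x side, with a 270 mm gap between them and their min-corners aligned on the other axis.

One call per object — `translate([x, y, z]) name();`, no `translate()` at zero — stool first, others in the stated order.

stool();
translate([0, 0, 433]) spool();
translate([-515, 0, 0]) picture_frame();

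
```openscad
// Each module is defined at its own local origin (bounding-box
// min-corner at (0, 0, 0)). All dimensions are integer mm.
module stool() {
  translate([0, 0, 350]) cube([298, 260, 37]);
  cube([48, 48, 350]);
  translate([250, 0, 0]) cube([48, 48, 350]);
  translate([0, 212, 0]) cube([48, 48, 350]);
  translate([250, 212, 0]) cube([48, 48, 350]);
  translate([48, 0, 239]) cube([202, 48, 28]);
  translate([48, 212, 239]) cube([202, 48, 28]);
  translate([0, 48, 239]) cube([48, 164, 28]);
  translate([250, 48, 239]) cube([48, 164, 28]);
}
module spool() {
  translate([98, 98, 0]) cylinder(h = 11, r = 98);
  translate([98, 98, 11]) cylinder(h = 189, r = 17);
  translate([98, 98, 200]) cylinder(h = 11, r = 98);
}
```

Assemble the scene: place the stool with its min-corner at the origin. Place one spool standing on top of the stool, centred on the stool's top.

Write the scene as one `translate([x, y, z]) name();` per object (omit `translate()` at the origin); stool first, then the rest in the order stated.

stool();
translate([51, 32, 387]) spool();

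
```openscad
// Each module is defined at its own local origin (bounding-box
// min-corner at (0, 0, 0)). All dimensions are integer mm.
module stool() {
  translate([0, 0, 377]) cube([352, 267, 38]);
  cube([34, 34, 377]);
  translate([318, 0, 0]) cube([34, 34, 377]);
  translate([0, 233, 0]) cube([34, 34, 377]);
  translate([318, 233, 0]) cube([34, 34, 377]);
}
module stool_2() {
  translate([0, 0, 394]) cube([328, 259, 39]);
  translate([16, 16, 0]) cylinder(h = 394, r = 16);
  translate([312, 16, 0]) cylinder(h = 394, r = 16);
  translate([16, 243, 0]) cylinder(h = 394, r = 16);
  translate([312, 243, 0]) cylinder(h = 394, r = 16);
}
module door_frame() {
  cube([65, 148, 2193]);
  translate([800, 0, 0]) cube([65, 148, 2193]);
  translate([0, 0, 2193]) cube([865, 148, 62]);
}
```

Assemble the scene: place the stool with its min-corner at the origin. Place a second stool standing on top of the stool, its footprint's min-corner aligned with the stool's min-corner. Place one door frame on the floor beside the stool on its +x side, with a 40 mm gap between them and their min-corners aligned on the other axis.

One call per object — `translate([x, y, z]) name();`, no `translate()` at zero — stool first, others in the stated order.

stool();
translate([0, 0, 415]) stool_2();
translate([392, 0, 0]) door_frame();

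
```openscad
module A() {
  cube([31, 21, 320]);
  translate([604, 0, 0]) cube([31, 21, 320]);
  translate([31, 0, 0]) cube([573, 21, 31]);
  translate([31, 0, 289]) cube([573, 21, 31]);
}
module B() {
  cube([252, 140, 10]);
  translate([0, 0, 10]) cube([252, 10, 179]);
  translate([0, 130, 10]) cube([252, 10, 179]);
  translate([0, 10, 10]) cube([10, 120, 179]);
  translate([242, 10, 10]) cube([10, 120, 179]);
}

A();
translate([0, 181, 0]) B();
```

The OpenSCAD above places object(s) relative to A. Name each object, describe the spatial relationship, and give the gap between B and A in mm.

The open box's nearest face is 160 mm from the picture frame's +y face.

A is a picture frame. B is an open box. The open box is on the floor beside the picture frame on its +y side. The gap between the open box and the picture frame is 160 mm.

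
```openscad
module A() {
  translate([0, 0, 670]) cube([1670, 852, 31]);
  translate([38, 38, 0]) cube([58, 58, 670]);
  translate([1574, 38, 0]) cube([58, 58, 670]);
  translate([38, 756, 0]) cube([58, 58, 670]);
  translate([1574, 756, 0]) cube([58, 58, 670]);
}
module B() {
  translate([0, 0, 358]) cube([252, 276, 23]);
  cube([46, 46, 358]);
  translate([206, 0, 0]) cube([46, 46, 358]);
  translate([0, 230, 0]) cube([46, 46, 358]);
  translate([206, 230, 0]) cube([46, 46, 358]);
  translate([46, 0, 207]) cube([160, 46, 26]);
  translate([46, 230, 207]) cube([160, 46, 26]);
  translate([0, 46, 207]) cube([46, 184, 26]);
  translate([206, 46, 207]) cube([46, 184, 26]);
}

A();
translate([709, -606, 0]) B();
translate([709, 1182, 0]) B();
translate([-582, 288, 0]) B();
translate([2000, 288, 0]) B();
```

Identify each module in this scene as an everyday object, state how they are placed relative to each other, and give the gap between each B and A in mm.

A is a table. B is a stool. Four stools sit around the table at the −y, +y, −x, +x sides. The gap between each stool and the table is 330 mm.

Each stool's nearest face is 330 mm from the table's bounding box.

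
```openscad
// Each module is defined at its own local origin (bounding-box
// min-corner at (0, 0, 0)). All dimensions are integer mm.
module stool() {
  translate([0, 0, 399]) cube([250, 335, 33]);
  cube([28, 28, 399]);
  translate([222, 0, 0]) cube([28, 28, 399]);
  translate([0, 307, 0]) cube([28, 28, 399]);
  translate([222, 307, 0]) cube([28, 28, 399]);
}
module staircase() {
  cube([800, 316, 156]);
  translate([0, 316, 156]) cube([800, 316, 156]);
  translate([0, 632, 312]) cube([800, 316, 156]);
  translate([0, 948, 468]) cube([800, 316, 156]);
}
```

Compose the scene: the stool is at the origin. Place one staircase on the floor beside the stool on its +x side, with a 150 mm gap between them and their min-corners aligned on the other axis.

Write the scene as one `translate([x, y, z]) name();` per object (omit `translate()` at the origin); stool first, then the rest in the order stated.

stool();
translate([400, 0, 0]) staircase();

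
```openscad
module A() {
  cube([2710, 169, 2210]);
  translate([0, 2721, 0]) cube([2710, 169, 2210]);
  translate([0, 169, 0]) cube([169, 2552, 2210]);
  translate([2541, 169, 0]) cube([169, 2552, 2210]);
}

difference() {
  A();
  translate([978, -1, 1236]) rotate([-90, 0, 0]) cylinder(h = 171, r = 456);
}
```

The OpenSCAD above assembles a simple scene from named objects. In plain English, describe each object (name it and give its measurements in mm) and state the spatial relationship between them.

A is a box-shaped house frame (walls only): outside footprint 2710×2890 mm, wall height 2210 mm, wall thickness 169 mm. The two y-facing walls run the full x-width; the two x-facing walls fit between the inner faces of the y-facing walls.

The house frame has a circular hole of radius 456 mm through its front wall, centred at (x = 978, z = 1236).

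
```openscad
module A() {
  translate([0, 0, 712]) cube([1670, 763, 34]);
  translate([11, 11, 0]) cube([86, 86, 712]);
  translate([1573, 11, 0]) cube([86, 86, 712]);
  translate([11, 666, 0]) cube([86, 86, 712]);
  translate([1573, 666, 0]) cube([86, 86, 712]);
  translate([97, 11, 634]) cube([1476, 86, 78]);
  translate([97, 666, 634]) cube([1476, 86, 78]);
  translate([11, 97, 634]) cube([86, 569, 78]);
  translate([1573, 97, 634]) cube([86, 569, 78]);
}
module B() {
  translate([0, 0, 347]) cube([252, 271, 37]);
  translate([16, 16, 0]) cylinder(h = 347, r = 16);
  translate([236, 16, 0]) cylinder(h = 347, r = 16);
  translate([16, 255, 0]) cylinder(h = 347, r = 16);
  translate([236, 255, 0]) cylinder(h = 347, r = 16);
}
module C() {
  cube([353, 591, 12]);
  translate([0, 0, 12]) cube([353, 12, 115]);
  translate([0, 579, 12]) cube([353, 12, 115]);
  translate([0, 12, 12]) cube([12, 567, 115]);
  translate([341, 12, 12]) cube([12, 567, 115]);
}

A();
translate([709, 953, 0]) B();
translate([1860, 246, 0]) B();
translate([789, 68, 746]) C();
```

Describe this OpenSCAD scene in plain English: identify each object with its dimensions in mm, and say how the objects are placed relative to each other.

A is a rectangular dining table. The top is 1670×763×34 mm with its upper surface at z = 746 mm. It stands on four 86×86 mm square legs, each inset 11 mm from the nearest pair of top edges, running from the floor to the underside of the top. Four apron rails, 86 mm thick and 78 mm tall, run between adjacent legs with their top edges flush with the underside of the top and their outer faces flush with the legs' outer faces.

B is a four-legged stool. The seat is a 252×271×37 mm slab whose top surface is at z = 384 mm; four round legs, each 32 mm in diameter, run from the floor (z = 0) to the underside of the seat, each leg's axis is inset half a diameter from the nearest pair of seat edges (so the leg's bounding box is flush with the corner).

C is an open storage box with external size 353×591×127 mm and wall thickness 12 mm (the base is also 12 mm thick). The base covers the whole footprint; the four walls stand on the base, with the y-facing walls full-width and the x-facing walls fitting between their inner faces.

Two stools sit around the table at the +y, +x sides. The open box is on top of the table.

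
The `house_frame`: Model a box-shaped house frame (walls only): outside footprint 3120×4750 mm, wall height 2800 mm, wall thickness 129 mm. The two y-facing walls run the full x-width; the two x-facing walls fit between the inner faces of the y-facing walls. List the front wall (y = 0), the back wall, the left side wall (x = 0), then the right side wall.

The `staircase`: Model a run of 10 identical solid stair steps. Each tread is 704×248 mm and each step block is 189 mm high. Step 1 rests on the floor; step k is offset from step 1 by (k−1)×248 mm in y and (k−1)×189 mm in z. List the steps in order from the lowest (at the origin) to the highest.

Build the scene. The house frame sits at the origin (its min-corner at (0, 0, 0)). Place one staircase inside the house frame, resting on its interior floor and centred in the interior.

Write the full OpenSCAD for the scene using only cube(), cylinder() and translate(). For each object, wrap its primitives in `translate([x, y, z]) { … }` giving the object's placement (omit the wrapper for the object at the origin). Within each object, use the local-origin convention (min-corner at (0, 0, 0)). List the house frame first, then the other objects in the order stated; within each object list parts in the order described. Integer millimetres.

cube([3120, 129, 2800]);
translate([0, 4621, 0]) cube([3120, 129, 2800]);
translate([0, 129, 0]) cube([129, 4492, 2800]);
translate([2991, 129, 0]) cube([129, 4492, 2800]);
translate([1208, 1135, 0]) {
  cube([704, 248, 189]);
  translate([0, 248, 189]) cube([704, 248, 189]);
  translate([0, 496, 378]) cube([704, 248, 189]);
  translate([0, 744, 567]) cube([704, 248, 189]);
  translate([0, 992, 756]) cube([704, 248, 189]);
  translate([0, 1240, 945]) cube([704, 248, 189]);
  translate([0, 1488, 1134]) cube([704, 248, 189]);
  translate([0, 1736, 1323]) cube([704, 248, 189]);
  translate([0, 1984, 1512]) cube([704, 248, 189]);
  translate([0, 2232, 1701]) cube([704, 248, 189]);
}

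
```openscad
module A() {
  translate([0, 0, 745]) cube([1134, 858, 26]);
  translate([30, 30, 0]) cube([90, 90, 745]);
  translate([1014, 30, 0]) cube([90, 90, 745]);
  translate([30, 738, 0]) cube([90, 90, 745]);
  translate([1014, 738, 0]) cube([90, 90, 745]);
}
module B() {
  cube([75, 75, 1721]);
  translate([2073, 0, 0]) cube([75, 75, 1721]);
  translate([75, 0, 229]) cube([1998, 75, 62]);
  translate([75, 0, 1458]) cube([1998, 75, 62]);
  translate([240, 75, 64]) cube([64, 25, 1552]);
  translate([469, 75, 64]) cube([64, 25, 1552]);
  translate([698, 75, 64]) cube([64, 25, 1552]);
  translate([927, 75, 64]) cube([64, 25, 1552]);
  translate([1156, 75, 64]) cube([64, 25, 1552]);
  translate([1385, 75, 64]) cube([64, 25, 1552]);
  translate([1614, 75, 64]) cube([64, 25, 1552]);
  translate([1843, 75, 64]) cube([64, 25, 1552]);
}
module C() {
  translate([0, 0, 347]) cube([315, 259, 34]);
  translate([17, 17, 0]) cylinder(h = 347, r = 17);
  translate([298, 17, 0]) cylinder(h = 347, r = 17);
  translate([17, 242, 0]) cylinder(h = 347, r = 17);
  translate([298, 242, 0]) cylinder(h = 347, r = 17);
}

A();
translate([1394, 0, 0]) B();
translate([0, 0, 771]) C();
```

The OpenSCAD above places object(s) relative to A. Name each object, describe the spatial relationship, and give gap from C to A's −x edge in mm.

The stool's min-x is at 0; the table's min-x is 0; gap = 0 mm.

A is a table. B is a fence section. C is a stool. The fence section is on the floor beside the table on its +x side. The stool is on top of the table. The gap from the stool to the table's −x edge is 0 mm.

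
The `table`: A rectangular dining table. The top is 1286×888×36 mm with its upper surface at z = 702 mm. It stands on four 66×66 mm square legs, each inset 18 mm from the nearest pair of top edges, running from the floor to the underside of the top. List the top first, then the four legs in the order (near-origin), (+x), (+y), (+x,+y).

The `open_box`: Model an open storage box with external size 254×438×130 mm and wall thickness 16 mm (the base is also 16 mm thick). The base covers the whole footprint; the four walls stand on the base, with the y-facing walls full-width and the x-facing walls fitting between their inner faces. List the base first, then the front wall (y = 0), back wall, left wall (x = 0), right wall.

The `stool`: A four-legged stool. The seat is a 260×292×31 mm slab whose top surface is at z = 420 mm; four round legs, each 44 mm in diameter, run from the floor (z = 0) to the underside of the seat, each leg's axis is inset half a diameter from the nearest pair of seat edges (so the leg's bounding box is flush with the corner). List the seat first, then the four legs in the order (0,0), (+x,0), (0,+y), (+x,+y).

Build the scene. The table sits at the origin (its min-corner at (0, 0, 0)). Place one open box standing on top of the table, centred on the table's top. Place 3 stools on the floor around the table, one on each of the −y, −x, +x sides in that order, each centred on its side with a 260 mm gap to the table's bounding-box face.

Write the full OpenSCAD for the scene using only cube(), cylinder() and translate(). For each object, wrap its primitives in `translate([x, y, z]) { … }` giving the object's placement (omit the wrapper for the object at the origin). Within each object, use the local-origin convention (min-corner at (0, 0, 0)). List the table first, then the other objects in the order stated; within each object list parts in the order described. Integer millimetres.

translate([0, 0, 666]) cube([1286, 888, 36]);
translate([18, 18, 0]) cube([66, 66, 666]);
translate([1202, 18, 0]) cube([66, 66, 666]);
translate([18, 804, 0]) cube([66, 66, 666]);
translate([1202, 804, 0]) cube([66, 66, 666]);
translate([516, 225, 702]) {
  cube([254, 438, 16]);
  translate([0, 0, 16]) cube([254, 16, 114]);
  translate([0, 422, 16]) cube([254, 16, 114]);
  translate([0, 16, 16]) cube([16, 406, 114]);
  translate([238, 16, 16]) cube([16, 406, 114]);
}
translate([513, -552, 0]) {
  translate([0, 0, 389]) cube([260, 292, 31]);
  translate([22, 22, 0]) cylinder(h = 389, r = 22);
  translate([238, 22, 0]) cylinder(h = 389, r = 22);
  translate([22, 270, 0]) cylinder(h = 389, r = 22);
  translate([238, 270, 0]) cylinder(h = 389, r = 22);
}
translate([-520, 298, 0]) {
  translate([0, 0, 389]) cube([260, 292, 31]);
  translate([22, 22, 0]) cylinder(h = 389, r = 22);
  translate([238, 22, 0]) cylinder(h = 389, r = 22);
  translate([22, 270, 0]) cylinder(h = 389, r = 22);
  translate([238, 270, 0]) cylinder(h = 389, r = 22);
}
translate([1546, 298, 0]) {
  translate([0, 0, 389]) cube([260, 292, 31]);
  translate([22, 22, 0]) cylinder(h = 389, r = 22);
  translate([238, 22, 0]) cylinder(h = 389, r = 22);
  translate([22, 270, 0]) cylinder(h = 389, r = 22);
  translate([238, 270, 0]) cylinder(h = 389, r = 22);
}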